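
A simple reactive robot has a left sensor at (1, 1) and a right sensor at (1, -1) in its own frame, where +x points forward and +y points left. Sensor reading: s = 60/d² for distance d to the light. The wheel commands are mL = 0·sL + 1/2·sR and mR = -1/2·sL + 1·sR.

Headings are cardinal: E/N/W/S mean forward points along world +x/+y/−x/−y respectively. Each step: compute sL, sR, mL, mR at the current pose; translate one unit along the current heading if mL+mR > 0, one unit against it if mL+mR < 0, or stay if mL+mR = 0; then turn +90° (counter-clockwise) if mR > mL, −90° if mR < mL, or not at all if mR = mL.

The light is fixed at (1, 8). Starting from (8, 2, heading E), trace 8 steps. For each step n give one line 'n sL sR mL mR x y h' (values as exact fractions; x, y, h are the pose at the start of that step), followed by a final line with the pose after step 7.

n=0: pose=(8,2,E); sL=60/89, sR=60/113; mL=30/113, mR=1950/10057; mL+mR=4620/10057 → advance +1; mR−mL=-720/10057 → turn -1·90°
n=1: pose=(9,2,S); sL=6/13, sR=30/49; mL=15/49, mR=243/637; mL+mR=438/637 → advance +1; mR−mL=48/637 → turn +1·90°
n=2: pose=(9,1,E); sL=20/39, sR=12/29; mL=6/29, mR=178/1131; mL+mR=412/1131 → advance +1; mR−mL=-56/1131 → turn -1·90°
n=3: pose=(10,1,S); sL=15/41, sR=15/32; mL=15/64, mR=375/1312; mL+mR=1365/2624 → advance +1; mR−mL=135/2624 → turn +1·90°
n=4: pose=(10,0,E); sL=60/149, sR=60/181; mL=30/181, mR=3510/26969; mL+mR=7980/26969 → advance +1; mR−mL=-960/26969 → turn -1·90°
n=5: pose=(11,0,S); sL=30/101, sR=10/27; mL=5/27, mR=605/2727; mL+mR=370/909 → advance +1; mR−mL=100/2727 → turn +1·90°
n=6: pose=(11,-1,E); sL=12/37, sR=60/221; mL=30/221, mR=894/8177; mL+mR=2004/8177 → advance +1; mR−mL=-216/8177 → turn -1·90°
n=7: pose=(12,-1,S); sL=15/61, sR=3/10; mL=3/20, mR=54/305; mL+mR=399/1220 → advance +1; mR−mL=33/1220 → turn +1·90°

0 60/89 60/113 30/113 1950/10057 8 2 E
1 6/13 30/49 15/49 243/637 9 2 S
2 20/39 12/29 6/29 178/1131 9 1 E
3 15/41 15/32 15/64 375/1312 10 1 S
4 60/149 60/181 30/181 3510/26969 10 0 E
5 30/101 10/27 5/27 605/2727 11 0 S
6 12/37 60/221 30/221 894/8177 11 -1 E
7 15/61 3/10 3/20 54/305 12 -1 S
final 12 -2 E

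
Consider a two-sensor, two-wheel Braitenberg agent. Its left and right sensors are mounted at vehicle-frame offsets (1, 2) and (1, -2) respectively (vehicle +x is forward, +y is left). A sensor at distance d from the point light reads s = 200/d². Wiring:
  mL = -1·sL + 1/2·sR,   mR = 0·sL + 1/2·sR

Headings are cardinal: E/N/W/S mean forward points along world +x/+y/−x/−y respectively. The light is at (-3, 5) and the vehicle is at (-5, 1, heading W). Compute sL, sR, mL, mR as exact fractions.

40/9 200/13 380/117 100/13

left sensor world pos  = (-6, -1); dL² = 45
right sensor world pos = (-6, 3); dR² = 13
sL = 200/45 = 40/9
sR = 200/13 = 200/13
mL = -1·sL + 1/2·sR = 380/117
mR = 0·sL + 1/2·sR = 100/13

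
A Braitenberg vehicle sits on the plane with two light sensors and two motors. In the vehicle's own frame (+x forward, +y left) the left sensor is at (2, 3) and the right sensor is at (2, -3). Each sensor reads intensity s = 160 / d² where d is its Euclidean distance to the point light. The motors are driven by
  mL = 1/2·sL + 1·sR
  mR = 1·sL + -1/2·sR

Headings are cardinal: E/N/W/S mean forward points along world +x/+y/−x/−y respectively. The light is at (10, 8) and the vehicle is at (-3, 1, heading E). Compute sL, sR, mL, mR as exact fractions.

160/137 160/221 39600/30277 24400/30277

left sensor world pos  = (-1, 4); dL² = 137
right sensor world pos = (-1, -2); dR² = 221
sL = 160/137 = 160/137
sR = 160/221 = 160/221
mL = 1/2·sL + 1·sR = 39600/30277
mR = 1·sL + -1/2·sR = 24400/30277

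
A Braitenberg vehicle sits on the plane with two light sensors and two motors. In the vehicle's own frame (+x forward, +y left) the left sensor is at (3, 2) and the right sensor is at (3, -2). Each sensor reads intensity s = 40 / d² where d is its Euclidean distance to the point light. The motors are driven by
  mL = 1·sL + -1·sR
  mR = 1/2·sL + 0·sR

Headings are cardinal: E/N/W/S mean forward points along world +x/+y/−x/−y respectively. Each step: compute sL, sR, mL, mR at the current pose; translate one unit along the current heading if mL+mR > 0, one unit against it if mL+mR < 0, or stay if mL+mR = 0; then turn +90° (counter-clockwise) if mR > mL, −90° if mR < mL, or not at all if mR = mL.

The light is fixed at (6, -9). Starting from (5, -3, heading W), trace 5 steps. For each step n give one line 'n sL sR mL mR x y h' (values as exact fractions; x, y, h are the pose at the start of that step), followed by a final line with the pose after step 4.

n=0: pose=(5,-3,W); sL=5/4, sR=1/2; mL=3/4, mR=5/8; mL+mR=11/8 → advance +1; mR−mL=-1/8 → turn -1·90°
n=1: pose=(4,-3,N); sL=40/97, sR=40/81; mL=-640/7857, mR=20/97; mL+mR=980/7857 → advance +1; mR−mL=2260/7857 → turn +1·90°
n=2: pose=(4,-2,W); sL=4/5, sR=20/53; mL=112/265, mR=2/5; mL+mR=218/265 → advance +1; mR−mL=-6/265 → turn -1·90°
n=3: pose=(3,-2,N); sL=8/25, sR=40/101; mL=-192/2525, mR=4/25; mL+mR=212/2525 → advance +1; mR−mL=596/2525 → turn +1·90°
n=4: pose=(3,-1,W); sL=5/9, sR=5/17; mL=40/153, mR=5/18; mL+mR=55/102 → advance +1; mR−mL=5/306 → turn +1·90°

0 5/4 1/2 3/4 5/8 5 -3 W
1 40/97 40/81 -640/7857 20/97 4 -3 N
2 4/5 20/53 112/265 2/5 4 -2 W
3 8/25 40/101 -192/2525 4/25 3 -2 N
4 5/9 5/17 40/153 5/18 3 -1 W
final 2 -1 S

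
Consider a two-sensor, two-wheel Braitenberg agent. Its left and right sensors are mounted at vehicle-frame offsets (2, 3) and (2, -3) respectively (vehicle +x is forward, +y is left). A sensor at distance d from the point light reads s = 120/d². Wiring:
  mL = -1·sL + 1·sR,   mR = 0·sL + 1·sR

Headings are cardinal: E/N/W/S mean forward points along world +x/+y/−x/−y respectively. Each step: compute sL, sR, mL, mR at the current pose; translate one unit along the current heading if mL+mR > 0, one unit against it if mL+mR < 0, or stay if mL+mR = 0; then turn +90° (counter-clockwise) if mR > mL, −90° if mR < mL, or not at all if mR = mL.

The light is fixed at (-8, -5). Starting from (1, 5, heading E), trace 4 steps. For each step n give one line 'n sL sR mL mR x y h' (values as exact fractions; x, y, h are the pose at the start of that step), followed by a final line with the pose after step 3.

0 12/29 12/17 144/493 12/17 1 5 E
1 120/193 120/313 -14400/60409 120/313 2 5 N
2 15/16 6/13 -99/208 6/13 2 6 W
3 120/277 24/29 3168/8033 24/29 3 6 S
final 3 5 E

n=0: pose=(1,5,E); sL=12/29, sR=12/17; mL=144/493, mR=12/17; mL+mR=492/493 → advance +1; mR−mL=12/29 → turn +1·90°
n=1: pose=(2,5,N); sL=120/193, sR=120/313; mL=-14400/60409, mR=120/313; mL+mR=8760/60409 → advance +1; mR−mL=120/193 → turn +1·90°
n=2: pose=(2,6,W); sL=15/16, sR=6/13; mL=-99/208, mR=6/13; mL+mR=-3/208 → advance -1; mR−mL=15/16 → turn +1·90°
n=3: pose=(3,6,S); sL=120/277, sR=24/29; mL=3168/8033, mR=24/29; mL+mR=9816/8033 → advance +1; mR−mL=120/277 → turn +1·90°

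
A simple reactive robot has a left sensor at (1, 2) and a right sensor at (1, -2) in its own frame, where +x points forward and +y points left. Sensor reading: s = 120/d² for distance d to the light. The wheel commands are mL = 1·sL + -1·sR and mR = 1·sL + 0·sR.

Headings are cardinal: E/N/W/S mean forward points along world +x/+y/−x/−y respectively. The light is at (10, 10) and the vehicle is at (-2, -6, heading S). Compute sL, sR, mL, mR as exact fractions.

120/389 24/97 2304/37733 120/389

left sensor world pos  = (0, -7); dL² = 389
right sensor world pos = (-4, -7); dR² = 485
sL = 120/389 = 120/389
sR = 120/485 = 24/97
mL = 1·sL + -1·sR = 2304/37733
mR = 1·sL + 0·sR = 120/389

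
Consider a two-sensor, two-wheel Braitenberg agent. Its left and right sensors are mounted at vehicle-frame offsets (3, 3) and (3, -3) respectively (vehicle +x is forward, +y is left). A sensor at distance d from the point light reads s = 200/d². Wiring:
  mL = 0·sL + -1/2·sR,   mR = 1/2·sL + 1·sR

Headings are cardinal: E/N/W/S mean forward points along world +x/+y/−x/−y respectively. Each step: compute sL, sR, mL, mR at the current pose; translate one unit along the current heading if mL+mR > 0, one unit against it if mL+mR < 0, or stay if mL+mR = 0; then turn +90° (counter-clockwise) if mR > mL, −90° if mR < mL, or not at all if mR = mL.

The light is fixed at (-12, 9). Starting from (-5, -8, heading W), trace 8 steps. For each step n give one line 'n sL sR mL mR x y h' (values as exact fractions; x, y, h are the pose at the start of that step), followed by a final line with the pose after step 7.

n=0: pose=(-5,-8,W); sL=25/52, sR=50/53; mL=-25/53, mR=6525/5512; mL+mR=3925/5512 → advance +1; mR−mL=9125/5512 → turn +1·90°
n=1: pose=(-6,-8,S); sL=200/481, sR=200/409; mL=-100/409, mR=137100/196729; mL+mR=89000/196729 → advance +1; mR−mL=185200/196729 → turn +1·90°
n=2: pose=(-6,-9,E); sL=100/153, sR=100/261; mL=-50/261, mR=350/493; mL+mR=2300/4437 → advance +1; mR−mL=4000/4437 → turn +1·90°
n=3: pose=(-5,-9,N); sL=200/241, sR=8/13; mL=-4/13, mR=3228/3133; mL+mR=2264/3133 → advance +1; mR−mL=4192/3133 → turn +1·90°
n=4: pose=(-5,-8,W); sL=25/52, sR=50/53; mL=-25/53, mR=6525/5512; mL+mR=3925/5512 → advance +1; mR−mL=9125/5512 → turn +1·90°
n=5: pose=(-6,-8,S); sL=200/481, sR=200/409; mL=-100/409, mR=137100/196729; mL+mR=89000/196729 → advance +1; mR−mL=185200/196729 → turn +1·90°
n=6: pose=(-6,-9,E); sL=100/153, sR=100/261; mL=-50/261, mR=350/493; mL+mR=2300/4437 → advance +1; mR−mL=4000/4437 → turn +1·90°
n=7: pose=(-5,-9,N); sL=200/241, sR=8/13; mL=-4/13, mR=3228/3133; mL+mR=2264/3133 → advance +1; mR−mL=4192/3133 → turn +1·90°

0 25/52 50/53 -25/53 6525/5512 -5 -8 W
1 200/481 200/409 -100/409 137100/196729 -6 -8 S
2 100/153 100/261 -50/261 350/493 -6 -9 E
3 200/241 8/13 -4/13 3228/3133 -5 -9 N
4 25/52 50/53 -25/53 6525/5512 -5 -8 W
5 200/481 200/409 -100/409 137100/196729 -6 -8 S
6 100/153 100/261 -50/261 350/493 -6 -9 E
7 200/241 8/13 -4/13 3228/3133 -5 -9 N
final -5 -8 W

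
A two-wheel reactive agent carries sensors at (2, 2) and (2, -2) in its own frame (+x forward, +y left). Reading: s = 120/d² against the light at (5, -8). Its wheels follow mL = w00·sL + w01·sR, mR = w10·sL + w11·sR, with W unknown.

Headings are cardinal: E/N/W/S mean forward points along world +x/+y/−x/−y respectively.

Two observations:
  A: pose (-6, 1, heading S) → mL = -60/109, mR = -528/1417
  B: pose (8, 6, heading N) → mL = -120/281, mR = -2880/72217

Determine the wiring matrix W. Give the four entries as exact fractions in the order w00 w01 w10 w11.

obs A: pose=(-6,1,S) → sL=12/13, sR=60/109, mL=-60/109, mR=-528/1417
obs B: pose=(8,6,N) → sL=120/257, sR=120/281, mL=-120/281, mR=-2880/72217
sensor matrix S = [[12/13, 60/109], [120/257, 120/281]]; det S = 14037120/102331489
solve [mL_A; mL_B] = S·[w00; w01] and [mR_A; mR_B] = S·[w10; w11]:
  w00 = 0, w01 = -1, w10 = -1, w11 = 1

0 -1 -1 1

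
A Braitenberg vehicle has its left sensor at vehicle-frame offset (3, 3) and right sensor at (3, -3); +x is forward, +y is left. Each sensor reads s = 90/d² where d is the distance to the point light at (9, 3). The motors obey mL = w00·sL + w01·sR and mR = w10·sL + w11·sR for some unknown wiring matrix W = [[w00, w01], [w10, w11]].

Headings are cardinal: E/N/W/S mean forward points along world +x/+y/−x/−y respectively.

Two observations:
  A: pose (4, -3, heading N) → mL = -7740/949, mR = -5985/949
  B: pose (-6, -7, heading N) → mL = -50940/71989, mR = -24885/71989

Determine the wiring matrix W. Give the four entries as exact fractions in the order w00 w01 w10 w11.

obs A: pose=(4,-3,N) → sL=90/73, sR=90/13, mL=-7740/949, mR=-5985/949
obs B: pose=(-6,-7,N) → sL=90/373, sR=90/193, mL=-50940/71989, mR=-24885/71989
sensor matrix S = [[90/73, 90/13], [90/373, 90/193]]; det S = -74844000/68317561
solve [mL_A; mL_B] = S·[w00; w01] and [mR_A; mR_B] = S·[w10; w11]:
  w00 = -1, w01 = -1, w10 = 1/2, w11 = -1

-1 -1 1/2 -1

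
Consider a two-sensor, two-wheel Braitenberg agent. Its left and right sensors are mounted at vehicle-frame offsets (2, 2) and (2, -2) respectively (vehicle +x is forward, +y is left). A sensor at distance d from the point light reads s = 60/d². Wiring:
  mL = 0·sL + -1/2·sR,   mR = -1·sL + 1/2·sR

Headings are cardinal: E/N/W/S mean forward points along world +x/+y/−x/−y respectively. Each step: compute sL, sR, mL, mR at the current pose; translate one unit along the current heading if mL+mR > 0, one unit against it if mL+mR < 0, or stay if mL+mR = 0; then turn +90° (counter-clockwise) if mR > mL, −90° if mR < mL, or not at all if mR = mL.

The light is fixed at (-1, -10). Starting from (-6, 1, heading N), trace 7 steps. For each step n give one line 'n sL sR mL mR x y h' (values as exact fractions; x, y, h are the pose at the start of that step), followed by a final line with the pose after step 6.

0 30/109 30/89 -15/89 -1035/9701 -6 1 N
1 60/113 60/193 -30/193 -8190/21809 -6 0 W
2 1/3 15/37 -15/74 -29/222 -5 0 N
3 12/17 60/157 -30/157 -1374/2669 -5 -1 W
4 30/73 30/61 -15/61 -735/4453 -4 -1 N
5 60/61 12/25 -6/25 -1134/1525 -4 -2 W
6 15/29 3/5 -3/10 -63/290 -3 -2 N
final -3 -3 W

n=0: pose=(-6,1,N); sL=30/109, sR=30/89; mL=-15/89, mR=-1035/9701; mL+mR=-30/109 → advance -1; mR−mL=600/9701 → turn +1·90°
n=1: pose=(-6,0,W); sL=60/113, sR=60/193; mL=-30/193, mR=-8190/21809; mL+mR=-60/113 → advance -1; mR−mL=-4800/21809 → turn -1·90°
n=2: pose=(-5,0,N); sL=1/3, sR=15/37; mL=-15/74, mR=-29/222; mL+mR=-1/3 → advance -1; mR−mL=8/111 → turn +1·90°
n=3: pose=(-5,-1,W); sL=12/17, sR=60/157; mL=-30/157, mR=-1374/2669; mL+mR=-12/17 → advance -1; mR−mL=-864/2669 → turn -1·90°
n=4: pose=(-4,-1,N); sL=30/73, sR=30/61; mL=-15/61, mR=-735/4453; mL+mR=-30/73 → advance -1; mR−mL=360/4453 → turn +1·90°
n=5: pose=(-4,-2,W); sL=60/61, sR=12/25; mL=-6/25, mR=-1134/1525; mL+mR=-60/61 → advance -1; mR−mL=-768/1525 → turn -1·90°
n=6: pose=(-3,-2,N); sL=15/29, sR=3/5; mL=-3/10, mR=-63/290; mL+mR=-15/29 → advance -1; mR−mL=12/145 → turn +1·90°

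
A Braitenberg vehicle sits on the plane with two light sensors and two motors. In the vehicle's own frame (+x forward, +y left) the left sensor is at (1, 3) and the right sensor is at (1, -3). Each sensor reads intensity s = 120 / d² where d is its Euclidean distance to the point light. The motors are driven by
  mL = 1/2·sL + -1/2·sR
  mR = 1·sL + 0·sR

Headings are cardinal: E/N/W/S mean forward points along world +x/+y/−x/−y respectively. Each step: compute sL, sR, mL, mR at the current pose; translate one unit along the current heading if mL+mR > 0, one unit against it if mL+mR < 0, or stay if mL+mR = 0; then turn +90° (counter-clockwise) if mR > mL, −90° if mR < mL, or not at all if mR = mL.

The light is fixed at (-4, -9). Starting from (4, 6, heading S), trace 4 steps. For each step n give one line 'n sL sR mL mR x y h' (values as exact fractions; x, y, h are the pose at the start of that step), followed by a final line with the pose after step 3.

0 120/317 120/221 -5760/70057 120/317 4 6 S
1 12/37 60/101 -504/3737 12/37 4 5 E
2 40/87 40/123 80/1189 40/87 5 5 N
3 15/26 30/97 675/5044 15/26 5 6 W
final 4 6 S

n=0: pose=(4,6,S); sL=120/317, sR=120/221; mL=-5760/70057, mR=120/317; mL+mR=20760/70057 → advance +1; mR−mL=32280/70057 → turn +1·90°
n=1: pose=(4,5,E); sL=12/37, sR=60/101; mL=-504/3737, mR=12/37; mL+mR=708/3737 → advance +1; mR−mL=1716/3737 → turn +1·90°
n=2: pose=(5,5,N); sL=40/87, sR=40/123; mL=80/1189, mR=40/87; mL+mR=1880/3567 → advance +1; mR−mL=1400/3567 → turn +1·90°
n=3: pose=(5,6,W); sL=15/26, sR=30/97; mL=675/5044, mR=15/26; mL+mR=3585/5044 → advance +1; mR−mL=2235/5044 → turn +1·90°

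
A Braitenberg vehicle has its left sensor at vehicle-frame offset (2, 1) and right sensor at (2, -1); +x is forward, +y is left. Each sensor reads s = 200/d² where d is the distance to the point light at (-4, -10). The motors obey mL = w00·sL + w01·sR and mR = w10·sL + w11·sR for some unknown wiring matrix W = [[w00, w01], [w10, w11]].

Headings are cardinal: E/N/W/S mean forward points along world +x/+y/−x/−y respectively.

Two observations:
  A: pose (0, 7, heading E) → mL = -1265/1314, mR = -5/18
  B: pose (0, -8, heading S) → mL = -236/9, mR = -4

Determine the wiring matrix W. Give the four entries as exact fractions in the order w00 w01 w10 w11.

-1/2 -1 -1/2 0

obs A: pose=(0,7,E) → sL=5/9, sR=50/73, mL=-1265/1314, mR=-5/18
obs B: pose=(0,-8,S) → sL=8, sR=200/9, mL=-236/9, mR=-4
sensor matrix S = [[5/9, 50/73], [8, 200/9]]; det S = 40600/5913
solve [mL_A; mL_B] = S·[w00; w01] and [mR_A; mR_B] = S·[w10; w11]:
  w00 = -1/2, w01 = -1, w10 = -1/2, w11 = 0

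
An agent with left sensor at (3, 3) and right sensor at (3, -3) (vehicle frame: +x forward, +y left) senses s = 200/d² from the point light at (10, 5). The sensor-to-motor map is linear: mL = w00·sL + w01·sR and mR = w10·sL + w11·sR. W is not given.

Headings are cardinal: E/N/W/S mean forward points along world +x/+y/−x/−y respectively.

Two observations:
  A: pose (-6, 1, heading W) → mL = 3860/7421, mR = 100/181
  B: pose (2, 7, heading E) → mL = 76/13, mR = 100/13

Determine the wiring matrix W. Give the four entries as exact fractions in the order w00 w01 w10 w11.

obs A: pose=(-6,1,W) → sL=20/41, sR=100/181, mL=3860/7421, mR=100/181
obs B: pose=(2,7,E) → sL=4, sR=100/13, mL=76/13, mR=100/13
sensor matrix S = [[20/41, 100/181], [4, 100/13]]; det S = 148800/96473
solve [mL_A; mL_B] = S·[w00; w01] and [mR_A; mR_B] = S·[w10; w11]:
  w00 = 1/2, w01 = 1/2, w10 = 0, w11 = 1

1/2 1/2 0 1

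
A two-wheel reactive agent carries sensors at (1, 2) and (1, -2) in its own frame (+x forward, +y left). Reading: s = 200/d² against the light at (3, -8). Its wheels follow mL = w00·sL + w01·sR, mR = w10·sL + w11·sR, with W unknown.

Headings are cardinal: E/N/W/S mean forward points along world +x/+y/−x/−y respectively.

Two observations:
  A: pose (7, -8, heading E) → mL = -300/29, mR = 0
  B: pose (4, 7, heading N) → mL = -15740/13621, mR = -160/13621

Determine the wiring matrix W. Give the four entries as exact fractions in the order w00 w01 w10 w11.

obs A: pose=(7,-8,E) → sL=200/29, sR=200/29, mL=-300/29, mR=0
obs B: pose=(4,7,N) → sL=200/257, sR=40/53, mL=-15740/13621, mR=-160/13621
sensor matrix S = [[200/29, 200/29], [200/257, 40/53]]; det S = -64000/395009
solve [mL_A; mL_B] = S·[w00; w01] and [mR_A; mR_B] = S·[w10; w11]:
  w00 = -1, w01 = -1/2, w10 = -1/2, w11 = 1/2

-1 -1/2 -1/2 1/2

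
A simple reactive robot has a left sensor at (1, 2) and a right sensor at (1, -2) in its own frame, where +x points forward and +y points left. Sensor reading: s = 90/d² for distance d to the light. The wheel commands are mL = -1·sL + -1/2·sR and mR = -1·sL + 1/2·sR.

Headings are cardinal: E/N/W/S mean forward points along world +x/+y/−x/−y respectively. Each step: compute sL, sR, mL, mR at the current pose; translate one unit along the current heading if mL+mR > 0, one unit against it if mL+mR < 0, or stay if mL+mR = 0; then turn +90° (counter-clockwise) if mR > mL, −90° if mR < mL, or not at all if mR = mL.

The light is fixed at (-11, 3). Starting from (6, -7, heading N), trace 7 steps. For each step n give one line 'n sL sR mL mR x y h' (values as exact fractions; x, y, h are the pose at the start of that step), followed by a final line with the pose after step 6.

0 5/17 45/221 -175/442 -5/26 6 -7 N
1 18/85 90/337 -9891/28645 -2241/28645 6 -8 W
2 45/272 9/40 -189/680 -9/170 7 -8 S
3 18/85 18/101 -2583/8585 -1053/8585 7 -7 E
4 5/17 45/221 -175/442 -5/26 6 -7 N
5 18/85 90/337 -9891/28645 -2241/28645 6 -8 W
6 45/272 9/40 -189/680 -9/170 7 -8 S
final 7 -7 E

n=0: pose=(6,-7,N); sL=5/17, sR=45/221; mL=-175/442, mR=-5/26; mL+mR=-10/17 → advance -1; mR−mL=45/221 → turn +1·90°
n=1: pose=(6,-8,W); sL=18/85, sR=90/337; mL=-9891/28645, mR=-2241/28645; mL+mR=-36/85 → advance -1; mR−mL=90/337 → turn +1·90°
n=2: pose=(7,-8,S); sL=45/272, sR=9/40; mL=-189/680, mR=-9/170; mL+mR=-45/136 → advance -1; mR−mL=9/40 → turn +1·90°
n=3: pose=(7,-7,E); sL=18/85, sR=18/101; mL=-2583/8585, mR=-1053/8585; mL+mR=-36/85 → advance -1; mR−mL=18/101 → turn +1·90°
n=4: pose=(6,-7,N); sL=5/17, sR=45/221; mL=-175/442, mR=-5/26; mL+mR=-10/17 → advance -1; mR−mL=45/221 → turn +1·90°
n=5: pose=(6,-8,W); sL=18/85, sR=90/337; mL=-9891/28645, mR=-2241/28645; mL+mR=-36/85 → advance -1; mR−mL=90/337 → turn +1·90°
n=6: pose=(7,-8,S); sL=45/272, sR=9/40; mL=-189/680, mR=-9/170; mL+mR=-45/136 → advance -1; mR−mL=9/40 → turn +1·90°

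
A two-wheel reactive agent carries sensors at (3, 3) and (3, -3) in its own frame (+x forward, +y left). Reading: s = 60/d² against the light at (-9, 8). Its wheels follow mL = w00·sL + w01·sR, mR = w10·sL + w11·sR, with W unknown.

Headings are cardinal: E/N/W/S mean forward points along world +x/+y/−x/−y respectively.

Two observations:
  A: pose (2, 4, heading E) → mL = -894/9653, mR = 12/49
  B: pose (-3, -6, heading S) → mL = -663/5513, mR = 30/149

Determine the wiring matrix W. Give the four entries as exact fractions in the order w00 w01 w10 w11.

1/2 -1 0 1

obs A: pose=(2,4,E) → sL=60/197, sR=12/49, mL=-894/9653, mR=12/49
obs B: pose=(-3,-6,S) → sL=6/37, sR=30/149, mL=-663/5513, mR=30/149
sensor matrix S = [[60/197, 12/49], [6/37, 30/149]]; det S = 1149984/53216989
solve [mL_A; mL_B] = S·[w00; w01] and [mR_A; mR_B] = S·[w10; w11]:
  w00 = 1/2, w01 = -1, w10 = 0, w11 = 1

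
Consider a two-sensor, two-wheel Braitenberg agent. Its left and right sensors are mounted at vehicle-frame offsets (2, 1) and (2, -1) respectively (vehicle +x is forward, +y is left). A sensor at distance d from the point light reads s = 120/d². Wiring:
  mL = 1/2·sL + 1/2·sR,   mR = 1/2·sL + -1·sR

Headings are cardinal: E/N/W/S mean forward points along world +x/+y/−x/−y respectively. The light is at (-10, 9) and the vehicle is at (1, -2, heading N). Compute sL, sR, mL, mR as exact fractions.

left sensor world pos  = (0, 0); dL² = 181
right sensor world pos = (2, 0); dR² = 225
sL = 120/181 = 120/181
sR = 120/225 = 8/15
mL = 1/2·sL + 1/2·sR = 1624/2715
mR = 1/2·sL + -1·sR = -548/2715

120/181 8/15 1624/2715 -548/2715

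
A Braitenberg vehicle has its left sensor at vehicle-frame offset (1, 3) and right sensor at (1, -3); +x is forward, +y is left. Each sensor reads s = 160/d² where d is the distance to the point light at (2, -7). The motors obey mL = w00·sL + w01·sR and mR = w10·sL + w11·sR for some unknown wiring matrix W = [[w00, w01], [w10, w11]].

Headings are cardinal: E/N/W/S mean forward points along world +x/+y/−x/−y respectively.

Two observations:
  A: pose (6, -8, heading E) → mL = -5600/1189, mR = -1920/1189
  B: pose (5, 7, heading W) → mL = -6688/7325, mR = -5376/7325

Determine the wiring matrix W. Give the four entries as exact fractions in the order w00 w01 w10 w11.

obs A: pose=(6,-8,E) → sL=160/29, sR=160/41, mL=-5600/1189, mR=-1920/1189
obs B: pose=(5,7,W) → sL=32/25, sR=160/293, mL=-6688/7325, mR=-5376/7325
sensor matrix S = [[160/29, 160/41], [32/25, 160/293]]; det S = -3452928/1741885
solve [mL_A; mL_B] = S·[w00; w01] and [mR_A; mR_B] = S·[w10; w11]:
  w00 = -1/2, w01 = -1/2, w10 = -1, w11 = 1

-1/2 -1/2 -1 1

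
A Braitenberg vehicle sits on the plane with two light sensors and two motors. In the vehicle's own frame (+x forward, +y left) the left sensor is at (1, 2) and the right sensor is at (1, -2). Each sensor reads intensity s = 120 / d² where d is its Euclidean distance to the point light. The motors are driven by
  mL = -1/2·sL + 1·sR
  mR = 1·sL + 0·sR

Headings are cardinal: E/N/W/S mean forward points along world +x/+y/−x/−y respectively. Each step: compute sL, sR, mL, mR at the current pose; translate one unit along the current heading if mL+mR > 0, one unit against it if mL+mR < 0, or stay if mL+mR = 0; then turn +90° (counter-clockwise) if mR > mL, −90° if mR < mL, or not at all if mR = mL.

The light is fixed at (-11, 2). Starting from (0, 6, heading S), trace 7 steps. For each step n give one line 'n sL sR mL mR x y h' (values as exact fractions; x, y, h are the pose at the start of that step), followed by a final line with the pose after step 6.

0 60/89 4/3 266/267 60/89 0 6 S
1 120/101 24/25 924/2525 120/101 0 5 W
2 30/37 30/17 855/629 30/37 -1 5 S
3 40/27 120/97 1300/2619 40/27 -1 4 W
4 60/61 12/5 582/305 60/61 -2 4 S
5 24/13 120/73 684/949 24/13 -2 3 W
6 6/5 10/3 41/15 6/5 -3 3 S
final -3 2 W

n=0: pose=(0,6,S); sL=60/89, sR=4/3; mL=266/267, mR=60/89; mL+mR=446/267 → advance +1; mR−mL=-86/267 → turn -1·90°
n=1: pose=(0,5,W); sL=120/101, sR=24/25; mL=924/2525, mR=120/101; mL+mR=3924/2525 → advance +1; mR−mL=2076/2525 → turn +1·90°
n=2: pose=(-1,5,S); sL=30/37, sR=30/17; mL=855/629, mR=30/37; mL+mR=1365/629 → advance +1; mR−mL=-345/629 → turn -1·90°
n=3: pose=(-1,4,W); sL=40/27, sR=120/97; mL=1300/2619, mR=40/27; mL+mR=5180/2619 → advance +1; mR−mL=860/873 → turn +1·90°
n=4: pose=(-2,4,S); sL=60/61, sR=12/5; mL=582/305, mR=60/61; mL+mR=882/305 → advance +1; mR−mL=-282/305 → turn -1·90°
n=5: pose=(-2,3,W); sL=24/13, sR=120/73; mL=684/949, mR=24/13; mL+mR=2436/949 → advance +1; mR−mL=1068/949 → turn +1·90°
n=6: pose=(-3,3,S); sL=6/5, sR=10/3; mL=41/15, mR=6/5; mL+mR=59/15 → advance +1; mR−mL=-23/15 → turn -1·90°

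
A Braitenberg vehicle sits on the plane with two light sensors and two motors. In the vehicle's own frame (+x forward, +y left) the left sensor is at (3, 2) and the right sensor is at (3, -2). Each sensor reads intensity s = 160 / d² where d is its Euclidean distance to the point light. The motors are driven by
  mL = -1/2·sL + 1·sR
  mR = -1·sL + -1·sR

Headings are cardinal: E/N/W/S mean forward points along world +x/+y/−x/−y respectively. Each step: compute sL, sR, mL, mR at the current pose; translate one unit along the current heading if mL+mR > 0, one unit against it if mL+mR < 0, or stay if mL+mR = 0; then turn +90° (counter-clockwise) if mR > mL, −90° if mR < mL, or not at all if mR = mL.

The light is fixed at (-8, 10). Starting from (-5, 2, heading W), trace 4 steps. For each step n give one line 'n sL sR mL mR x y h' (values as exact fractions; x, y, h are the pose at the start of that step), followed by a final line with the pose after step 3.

n=0: pose=(-5,2,W); sL=8/5, sR=40/9; mL=164/45, mR=-272/45; mL+mR=-12/5 → advance -1; mR−mL=-436/45 → turn -1·90°
n=1: pose=(-4,2,N); sL=160/29, sR=160/61; mL=-240/1769, mR=-14400/1769; mL+mR=-240/29 → advance -1; mR−mL=-14160/1769 → turn -1·90°
n=2: pose=(-4,1,E); sL=80/49, sR=16/17; mL=104/833, mR=-2144/833; mL+mR=-120/49 → advance -1; mR−mL=-2248/833 → turn -1·90°
n=3: pose=(-5,1,S); sL=160/169, sR=32/29; mL=3088/4901, mR=-10048/4901; mL+mR=-240/169 → advance -1; mR−mL=-13136/4901 → turn -1·90°

0 8/5 40/9 164/45 -272/45 -5 2 W
1 160/29 160/61 -240/1769 -14400/1769 -4 2 N
2 80/49 16/17 104/833 -2144/833 -4 1 E
3 160/169 32/29 3088/4901 -10048/4901 -5 1 S
final -5 2 W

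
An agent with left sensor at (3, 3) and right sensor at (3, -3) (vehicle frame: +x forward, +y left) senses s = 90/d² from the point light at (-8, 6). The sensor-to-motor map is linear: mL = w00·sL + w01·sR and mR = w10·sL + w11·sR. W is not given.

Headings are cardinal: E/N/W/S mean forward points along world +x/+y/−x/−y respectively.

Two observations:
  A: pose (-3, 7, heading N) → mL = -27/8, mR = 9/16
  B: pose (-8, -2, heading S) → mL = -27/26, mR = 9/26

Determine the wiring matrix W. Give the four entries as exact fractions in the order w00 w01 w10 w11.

obs A: pose=(-3,7,N) → sL=9/2, sR=9/8, mL=-27/8, mR=9/16
obs B: pose=(-8,-2,S) → sL=9/13, sR=9/13, mL=-27/26, mR=9/26
sensor matrix S = [[9/2, 9/8], [9/13, 9/13]]; det S = 243/104
solve [mL_A; mL_B] = S·[w00; w01] and [mR_A; mR_B] = S·[w10; w11]:
  w00 = -1/2, w01 = -1, w10 = 0, w11 = 1/2

-1/2 -1 0 1/2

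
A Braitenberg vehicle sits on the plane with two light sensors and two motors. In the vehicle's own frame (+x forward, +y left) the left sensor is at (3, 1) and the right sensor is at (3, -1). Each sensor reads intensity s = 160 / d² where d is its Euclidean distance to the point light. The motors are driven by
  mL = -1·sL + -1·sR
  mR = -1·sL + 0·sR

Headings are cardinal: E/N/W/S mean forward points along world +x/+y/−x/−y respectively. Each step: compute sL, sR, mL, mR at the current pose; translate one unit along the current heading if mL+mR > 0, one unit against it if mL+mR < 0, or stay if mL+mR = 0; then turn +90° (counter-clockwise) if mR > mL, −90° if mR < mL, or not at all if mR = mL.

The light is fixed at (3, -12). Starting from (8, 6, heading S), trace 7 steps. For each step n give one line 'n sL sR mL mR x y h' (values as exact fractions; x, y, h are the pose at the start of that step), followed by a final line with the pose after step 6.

n=0: pose=(8,6,S); sL=160/261, sR=160/241; mL=-80320/62901, mR=-160/261; mL+mR=-118880/62901 → advance -1; mR−mL=160/241 → turn +1·90°
n=1: pose=(8,7,E); sL=10/29, sR=40/97; mL=-2130/2813, mR=-10/29; mL+mR=-3100/2813 → advance -1; mR−mL=40/97 → turn +1·90°
n=2: pose=(7,7,N); sL=160/493, sR=160/509; mL=-160320/250937, mR=-160/493; mL+mR=-241760/250937 → advance -1; mR−mL=160/509 → turn +1·90°
n=3: pose=(7,6,W); sL=16/29, sR=80/181; mL=-5216/5249, mR=-16/29; mL+mR=-8112/5249 → advance -1; mR−mL=80/181 → turn +1·90°
n=4: pose=(8,6,S); sL=160/261, sR=160/241; mL=-80320/62901, mR=-160/261; mL+mR=-118880/62901 → advance -1; mR−mL=160/241 → turn +1·90°
n=5: pose=(8,7,E); sL=10/29, sR=40/97; mL=-2130/2813, mR=-10/29; mL+mR=-3100/2813 → advance -1; mR−mL=40/97 → turn +1·90°
n=6: pose=(7,7,N); sL=160/493, sR=160/509; mL=-160320/250937, mR=-160/493; mL+mR=-241760/250937 → advance -1; mR−mL=160/509 → turn +1·90°

0 160/261 160/241 -80320/62901 -160/261 8 6 S
1 10/29 40/97 -2130/2813 -10/29 8 7 E
2 160/493 160/509 -160320/250937 -160/493 7 7 N
3 16/29 80/181 -5216/5249 -16/29 7 6 W
4 160/261 160/241 -80320/62901 -160/261 8 6 S
5 10/29 40/97 -2130/2813 -10/29 8 7 E
6 160/493 160/509 -160320/250937 -160/493 7 7 N
final 7 6 W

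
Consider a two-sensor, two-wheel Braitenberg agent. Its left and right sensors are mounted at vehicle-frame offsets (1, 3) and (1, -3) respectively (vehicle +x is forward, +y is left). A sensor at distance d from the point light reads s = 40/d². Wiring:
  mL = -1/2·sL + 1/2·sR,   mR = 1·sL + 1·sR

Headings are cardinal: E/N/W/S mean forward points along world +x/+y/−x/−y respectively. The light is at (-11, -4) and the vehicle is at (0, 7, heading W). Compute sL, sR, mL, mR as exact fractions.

10/41 5/37 -165/3034 575/1517

left sensor world pos  = (-1, 4); dL² = 164
right sensor world pos = (-1, 10); dR² = 296
sL = 40/164 = 10/41
sR = 40/296 = 5/37
mL = -1/2·sL + 1/2·sR = -165/3034
mR = 1·sL + 1·sR = 575/1517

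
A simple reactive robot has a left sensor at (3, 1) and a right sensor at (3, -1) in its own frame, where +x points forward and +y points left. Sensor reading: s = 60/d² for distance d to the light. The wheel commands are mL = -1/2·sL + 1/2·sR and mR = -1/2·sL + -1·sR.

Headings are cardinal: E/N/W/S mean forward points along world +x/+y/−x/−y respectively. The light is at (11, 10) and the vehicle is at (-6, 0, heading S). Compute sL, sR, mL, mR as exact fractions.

12/85 60/493 -24/2465 -474/2465

left sensor world pos  = (-5, -3); dL² = 425
right sensor world pos = (-7, -3); dR² = 493
sL = 60/425 = 12/85
sR = 60/493 = 60/493
mL = -1/2·sL + 1/2·sR = -24/2465
mR = -1/2·sL + -1·sR = -474/2465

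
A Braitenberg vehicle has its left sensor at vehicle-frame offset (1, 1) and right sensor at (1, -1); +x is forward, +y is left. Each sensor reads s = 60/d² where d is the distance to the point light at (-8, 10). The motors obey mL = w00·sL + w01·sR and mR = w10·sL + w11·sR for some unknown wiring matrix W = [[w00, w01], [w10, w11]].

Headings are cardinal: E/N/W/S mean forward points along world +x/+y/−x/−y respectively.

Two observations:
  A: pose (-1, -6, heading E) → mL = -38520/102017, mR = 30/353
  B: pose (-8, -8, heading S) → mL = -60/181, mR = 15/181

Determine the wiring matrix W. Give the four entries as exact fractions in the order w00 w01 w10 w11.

obs A: pose=(-1,-6,E) → sL=60/289, sR=60/353, mL=-38520/102017, mR=30/353
obs B: pose=(-8,-8,S) → sL=30/181, sR=30/181, mL=-60/181, mR=15/181
sensor matrix S = [[60/289, 60/353], [30/181, 30/181]]; det S = 115200/18465077
solve [mL_A; mL_B] = S·[w00; w01] and [mR_A; mR_B] = S·[w10; w11]:
  w00 = -1, w01 = -1, w10 = 0, w11 = 1/2

-1 -1 0 1/2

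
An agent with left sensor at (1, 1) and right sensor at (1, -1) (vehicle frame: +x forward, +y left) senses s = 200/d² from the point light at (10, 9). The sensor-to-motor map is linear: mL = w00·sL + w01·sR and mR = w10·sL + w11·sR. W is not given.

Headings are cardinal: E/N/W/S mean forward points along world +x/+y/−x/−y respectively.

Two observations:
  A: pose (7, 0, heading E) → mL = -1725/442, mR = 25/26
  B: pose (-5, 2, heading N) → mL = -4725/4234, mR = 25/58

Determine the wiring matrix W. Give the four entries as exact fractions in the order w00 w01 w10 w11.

-1 -1/2 0 1/2

obs A: pose=(7,0,E) → sL=50/17, sR=25/13, mL=-1725/442, mR=25/26
obs B: pose=(-5,2,N) → sL=50/73, sR=25/29, mL=-4725/4234, mR=25/58
sensor matrix S = [[50/17, 25/13], [50/73, 25/29]]; det S = 570000/467857
solve [mL_A; mL_B] = S·[w00; w01] and [mR_A; mR_B] = S·[w10; w11]:
  w00 = -1, w01 = -1/2, w10 = 0, w11 = 1/2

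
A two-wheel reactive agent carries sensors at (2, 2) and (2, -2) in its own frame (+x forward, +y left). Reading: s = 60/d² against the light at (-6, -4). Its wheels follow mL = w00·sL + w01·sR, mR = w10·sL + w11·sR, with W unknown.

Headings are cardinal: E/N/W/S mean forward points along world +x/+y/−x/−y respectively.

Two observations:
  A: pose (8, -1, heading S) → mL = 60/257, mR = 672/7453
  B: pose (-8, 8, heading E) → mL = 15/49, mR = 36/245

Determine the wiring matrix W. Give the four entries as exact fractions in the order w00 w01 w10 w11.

1 0 -1/2 1/2

obs A: pose=(8,-1,S) → sL=60/257, sR=12/29, mL=60/257, mR=672/7453
obs B: pose=(-8,8,E) → sL=15/49, sR=3/5, mL=15/49, mR=36/245
sensor matrix S = [[60/257, 12/29], [15/49, 3/5]]; det S = 4896/365197
solve [mL_A; mL_B] = S·[w00; w01] and [mR_A; mR_B] = S·[w10; w11]:
  w00 = 1, w01 = 0, w10 = -1/2, w11 = 1/2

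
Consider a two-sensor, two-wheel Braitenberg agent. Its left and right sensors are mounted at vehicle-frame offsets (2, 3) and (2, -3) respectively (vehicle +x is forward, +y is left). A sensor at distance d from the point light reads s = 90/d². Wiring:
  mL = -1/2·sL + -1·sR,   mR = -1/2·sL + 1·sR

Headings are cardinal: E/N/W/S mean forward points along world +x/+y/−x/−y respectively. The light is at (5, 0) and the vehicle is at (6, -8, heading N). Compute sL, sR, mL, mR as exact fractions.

left sensor world pos  = (3, -6); dL² = 40
right sensor world pos = (9, -6); dR² = 52
sL = 90/40 = 9/4
sR = 90/52 = 45/26
mL = -1/2·sL + -1·sR = -297/104
mR = -1/2·sL + 1·sR = 63/104

9/4 45/26 -297/104 63/104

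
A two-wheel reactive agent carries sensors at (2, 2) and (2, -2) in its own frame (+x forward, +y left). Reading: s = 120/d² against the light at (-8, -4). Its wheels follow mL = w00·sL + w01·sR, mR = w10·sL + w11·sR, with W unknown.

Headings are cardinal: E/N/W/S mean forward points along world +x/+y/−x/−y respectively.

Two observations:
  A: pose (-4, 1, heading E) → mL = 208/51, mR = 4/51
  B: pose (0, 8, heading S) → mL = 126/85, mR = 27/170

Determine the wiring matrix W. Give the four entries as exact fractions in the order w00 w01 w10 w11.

obs A: pose=(-4,1,E) → sL=24/17, sR=8/3, mL=208/51, mR=4/51
obs B: pose=(0,8,S) → sL=3/5, sR=15/17, mL=126/85, mR=27/170
sensor matrix S = [[24/17, 8/3], [3/5, 15/17]]; det S = -512/1445
solve [mL_A; mL_B] = S·[w00; w01] and [mR_A; mR_B] = S·[w10; w11]:
  w00 = 1, w01 = 1, w10 = 1, w11 = -1/2

1 1 1 -1/2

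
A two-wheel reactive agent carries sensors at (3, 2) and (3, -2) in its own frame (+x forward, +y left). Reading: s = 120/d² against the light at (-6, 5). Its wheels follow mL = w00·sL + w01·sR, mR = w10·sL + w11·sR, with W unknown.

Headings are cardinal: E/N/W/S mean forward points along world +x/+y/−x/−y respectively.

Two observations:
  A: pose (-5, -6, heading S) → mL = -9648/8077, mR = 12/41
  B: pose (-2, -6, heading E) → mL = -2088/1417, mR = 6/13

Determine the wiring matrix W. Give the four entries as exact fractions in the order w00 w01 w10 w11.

obs A: pose=(-5,-6,S) → sL=24/41, sR=120/197, mL=-9648/8077, mR=12/41
obs B: pose=(-2,-6,E) → sL=12/13, sR=60/109, mL=-2088/1417, mR=6/13
sensor matrix S = [[24/41, 120/197], [12/13, 60/109]]; det S = -2747520/11445109
solve [mL_A; mL_B] = S·[w00; w01] and [mR_A; mR_B] = S·[w10; w11]:
  w00 = -1, w01 = -1, w10 = 1/2, w11 = 0

-1 -1 1/2 0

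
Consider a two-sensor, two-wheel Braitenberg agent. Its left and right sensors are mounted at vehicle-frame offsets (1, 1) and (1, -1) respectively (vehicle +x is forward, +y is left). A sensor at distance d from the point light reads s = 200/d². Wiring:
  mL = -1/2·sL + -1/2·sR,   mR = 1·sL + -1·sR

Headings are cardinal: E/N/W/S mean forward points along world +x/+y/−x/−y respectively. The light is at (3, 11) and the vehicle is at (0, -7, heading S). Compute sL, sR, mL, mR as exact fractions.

40/73 200/377 -14840/27521 480/27521

left sensor world pos  = (1, -8); dL² = 365
right sensor world pos = (-1, -8); dR² = 377
sL = 200/365 = 40/73
sR = 200/377 = 200/377
mL = -1/2·sL + -1/2·sR = -14840/27521
mR = 1·sL + -1·sR = 480/27521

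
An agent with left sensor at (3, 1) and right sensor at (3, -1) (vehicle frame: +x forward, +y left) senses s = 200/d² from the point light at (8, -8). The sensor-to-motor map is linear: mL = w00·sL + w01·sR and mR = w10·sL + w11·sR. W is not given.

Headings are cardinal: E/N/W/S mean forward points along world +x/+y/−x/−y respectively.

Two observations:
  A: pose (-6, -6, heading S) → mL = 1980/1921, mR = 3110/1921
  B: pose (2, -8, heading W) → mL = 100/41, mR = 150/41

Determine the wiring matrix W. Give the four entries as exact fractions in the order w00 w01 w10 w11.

obs A: pose=(-6,-6,S) → sL=20/17, sR=100/113, mL=1980/1921, mR=3110/1921
obs B: pose=(2,-8,W) → sL=100/41, sR=100/41, mL=100/41, mR=150/41
sensor matrix S = [[20/17, 100/113], [100/41, 100/41]]; det S = 56000/78761
solve [mL_A; mL_B] = S·[w00; w01] and [mR_A; mR_B] = S·[w10; w11]:
  w00 = 1/2, w01 = 1/2, w10 = 1, w11 = 1/2

1/2 1/2 1 1/2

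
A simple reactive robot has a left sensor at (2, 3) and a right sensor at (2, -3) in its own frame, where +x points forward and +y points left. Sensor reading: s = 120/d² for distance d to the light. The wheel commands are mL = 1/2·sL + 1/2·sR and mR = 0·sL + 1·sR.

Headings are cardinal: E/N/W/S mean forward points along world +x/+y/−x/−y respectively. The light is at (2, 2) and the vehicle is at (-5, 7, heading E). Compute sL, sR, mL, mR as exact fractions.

left sensor world pos  = (-3, 10); dL² = 89
right sensor world pos = (-3, 4); dR² = 29
sL = 120/89 = 120/89
sR = 120/29 = 120/29
mL = 1/2·sL + 1/2·sR = 7080/2581
mR = 0·sL + 1·sR = 120/29

120/89 120/29 7080/2581 120/29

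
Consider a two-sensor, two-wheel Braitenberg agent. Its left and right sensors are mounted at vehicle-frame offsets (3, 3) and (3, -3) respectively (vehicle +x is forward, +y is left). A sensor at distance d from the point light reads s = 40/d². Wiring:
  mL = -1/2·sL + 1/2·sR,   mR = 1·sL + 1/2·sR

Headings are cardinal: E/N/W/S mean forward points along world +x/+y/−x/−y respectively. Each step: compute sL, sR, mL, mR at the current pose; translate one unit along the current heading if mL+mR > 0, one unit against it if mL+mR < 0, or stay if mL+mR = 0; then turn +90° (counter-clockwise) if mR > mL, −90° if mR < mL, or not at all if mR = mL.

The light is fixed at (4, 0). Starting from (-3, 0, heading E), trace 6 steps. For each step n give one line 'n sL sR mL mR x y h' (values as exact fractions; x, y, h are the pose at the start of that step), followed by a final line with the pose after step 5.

n=0: pose=(-3,0,E); sL=8/5, sR=8/5; mL=0, mR=12/5; mL+mR=12/5 → advance +1; mR−mL=12/5 → turn +1·90°
n=1: pose=(-2,0,N); sL=4/9, sR=20/9; mL=8/9, mR=14/9; mL+mR=22/9 → advance +1; mR−mL=2/3 → turn +1·90°
n=2: pose=(-2,1,W); sL=8/17, sR=40/97; mL=-48/1649, mR=1116/1649; mL+mR=1068/1649 → advance +1; mR−mL=12/17 → turn +1·90°
n=3: pose=(-3,1,S); sL=2, sR=5/13; mL=-21/26, mR=57/26; mL+mR=18/13 → advance +1; mR−mL=3 → turn +1·90°
n=4: pose=(-3,0,E); sL=8/5, sR=8/5; mL=0, mR=12/5; mL+mR=12/5 → advance +1; mR−mL=12/5 → turn +1·90°
n=5: pose=(-2,0,N); sL=4/9, sR=20/9; mL=8/9, mR=14/9; mL+mR=22/9 → advance +1; mR−mL=2/3 → turn +1·90°

0 8/5 8/5 0 12/5 -3 0 E
1 4/9 20/9 8/9 14/9 -2 0 N
2 8/17 40/97 -48/1649 1116/1649 -2 1 W
3 2 5/13 -21/26 57/26 -3 1 S
4 8/5 8/5 0 12/5 -3 0 E
5 4/9 20/9 8/9 14/9 -2 0 N
final -2 1 W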